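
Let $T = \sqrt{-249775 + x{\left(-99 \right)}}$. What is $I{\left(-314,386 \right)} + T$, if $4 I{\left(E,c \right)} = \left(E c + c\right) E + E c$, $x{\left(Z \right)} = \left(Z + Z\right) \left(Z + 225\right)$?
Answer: $9453912 + i \sqrt{274723} \approx 9.4539 \cdot 10^{6} + 524.14 i$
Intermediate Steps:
$x{\left(Z \right)} = 2 Z \left(225 + Z\right)$
$I{\left(E,c \right)} = \frac{E c}{4} + \frac{E \left(c + E c\right)}{4}$ ($I{\left(E,c \right)} = \frac{\left(E c + c\right) E + E c}{4} = \frac{\left(c + E c\right) E + E c}{4} = \frac{E \left(c + E c\right) + E c}{4} = \frac{E c + E \left(c + E c\right)}{4} = \frac{E c}{4} + \frac{E \left(c + E c\right)}{4}$)
$T = i \sqrt{274723}$ ($T = \sqrt{-249775 + 2 \left(-99\right) \left(225 - 99\right)} = \sqrt{-249775 + 2 \left(-99\right) 126} = \sqrt{-249775 - 24948} = \sqrt{-274723} = i \sqrt{274723} \approx 524.14 i$)
$I{\left(-314,386 \right)} + T = \frac{1}{4} \left(-314\right) 386 \left(2 - 314\right) + i \sqrt{274723} = \frac{1}{4} \left(-314\right) 386 \left(-312\right) + i \sqrt{274723} = 9453912 + i \sqrt{274723}$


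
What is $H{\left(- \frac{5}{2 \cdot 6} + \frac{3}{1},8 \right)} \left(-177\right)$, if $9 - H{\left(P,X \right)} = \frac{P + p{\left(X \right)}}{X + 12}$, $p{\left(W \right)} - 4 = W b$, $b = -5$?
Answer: $- \frac{151099}{80} \approx -1888.7$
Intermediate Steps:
$p{\left(W \right)} = 4 - 5 W$ ($p{\left(W \right)} = 4 + W \left(-5\right) = 4 - 5 W$)
$H{\left(P,X \right)} = 9 - \frac{4 + P - 5 X}{12 + X}$ ($H{\left(P,X \right)} = 9 - \frac{P - \left(-4 + 5 X\right)}{X + 12} = 9 - \frac{4 + P - 5 X}{12 + X}$)
$H{\left(- \frac{5}{2 \cdot 6} + \frac{3}{1},8 \right)} \left(-177\right) = \frac{104 - \left(- \frac{5}{2 \cdot 6} + \frac{3}{1}\right) + 14 \cdot 8}{12 + 8} \left(-177\right) = \frac{104 - \left(- \frac{5}{12} + 3 \cdot 1\right) + 112}{20} \left(-177\right) = \frac{104 - \left(\left(-5\right) \frac{1}{12} + 3\right) + 112}{20} \left(-177\right) = \frac{104 - \left(- \frac{5}{12} + 3\right) + 112}{20} \left(-177\right) = \frac{104 - \frac{31}{12} + 112}{20} \left(-177\right) = \frac{1}{20} \cdot \frac{2561}{12} \left(-177\right) = \frac{2561}{240} \left(-177\right) = - \frac{151099}{80}$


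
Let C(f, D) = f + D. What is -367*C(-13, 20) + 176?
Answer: -2393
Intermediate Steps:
C(f, D) = D + f
-367*C(-13, 20) + 176 = -367*(20 - 13) + 176 = -367*7 + 176 = -2569 + 176 = -2393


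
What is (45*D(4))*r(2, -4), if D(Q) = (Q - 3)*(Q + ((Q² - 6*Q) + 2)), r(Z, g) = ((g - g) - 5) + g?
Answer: 810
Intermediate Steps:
r(Z, g) = -5 + g (r(Z, g) = (0 - 5) + g = -5 + g)
D(Q) = (-3 + Q)*(2 + Q² - 5*Q) (D(Q) = (-3 + Q)*(Q + (2 + Q² - 6*Q)) = (-3 + Q)*(2 + Q² - 5*Q))
(45*D(4))*r(2, -4) = (45*(-6 + 4³ - 8*4² + 17*4))*(-5 - 4) = (45*(-6 + 64 - 8*16 + 68))*(-9) = (45*(-6 + 64 - 128 + 68))*(-9) = (45*(-2))*(-9) = -90*(-9) = 810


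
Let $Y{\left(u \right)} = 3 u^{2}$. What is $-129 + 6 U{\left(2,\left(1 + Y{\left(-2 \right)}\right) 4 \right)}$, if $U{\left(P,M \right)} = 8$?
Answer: $-81$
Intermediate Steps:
$-129 + 6 U{\left(2,\left(1 + Y{\left(-2 \right)}\right) 4 \right)} = -129 + 6 \cdot 8 = -129 + 48 = -81$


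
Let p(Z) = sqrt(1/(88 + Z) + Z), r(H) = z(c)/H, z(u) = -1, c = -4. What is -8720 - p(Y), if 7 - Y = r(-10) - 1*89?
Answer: -8720 - sqrt(32434461390)/18390 ≈ -8729.8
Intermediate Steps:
r(H) = -1/H
Y = 959/10 (Y = 7 - (-1/(-10) - 1*89) = 7 - (-1*(-1/10) - 89) = 7 - (1/10 - 89) = 7 - 1*(-889/10) = 7 + 889/10 = 959/10 ≈ 95.900)
p(Z) = sqrt(Z + 1/(88 + Z))
-8720 - p(Y) = -8720 - sqrt((1 + 959*(88 + 959/10)/10)/(88 + 959/10)) = -8720 - sqrt((1 + (959/10)*(1839/10))/(1839/10)) = -8720 - sqrt(10*(1 + 1763601/100)/1839) = -8720 - sqrt((10/1839)*(1763701/100)) = -8720 - sqrt(1763701/18390) = -8720 - sqrt(32434461390)/18390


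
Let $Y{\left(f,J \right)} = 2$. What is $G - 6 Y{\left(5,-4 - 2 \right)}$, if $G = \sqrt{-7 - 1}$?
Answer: $-12 + 2 i \sqrt{2} \approx -12.0 + 2.8284 i$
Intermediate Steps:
$G = 2 i \sqrt{2}$ ($G = \sqrt{-8} = 2 i \sqrt{2} \approx 2.8284 i$)
$G - 6 Y{\left(5,-4 - 2 \right)} = 2 i \sqrt{2} - 12 = -12 + 2 i \sqrt{2}$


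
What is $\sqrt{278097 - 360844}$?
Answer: $i \sqrt{82747} \approx 287.66 i$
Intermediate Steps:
$\sqrt{278097 - 360844} = \sqrt{-82747} = i \sqrt{82747}$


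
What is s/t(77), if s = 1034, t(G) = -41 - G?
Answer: -517/59 ≈ -8.7627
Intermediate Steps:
s/t(77) = 1034/(-41 - 1*77) = 1034/(-41 - 77) = 1034/(-118) = 1034*(-1/118) = -517/59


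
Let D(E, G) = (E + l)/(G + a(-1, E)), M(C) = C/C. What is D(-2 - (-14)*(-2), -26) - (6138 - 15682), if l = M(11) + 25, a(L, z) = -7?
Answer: 314956/33 ≈ 9544.1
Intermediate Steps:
M(C) = 1
l = 26 (l = 1 + 25 = 26)
D(E, G) = (26 + E)/(-7 + G) (D(E, G) = (E + 26)/(G - 7) = (26 + E)/(-7 + G))
D(-2 - (-14)*(-2), -26) - (6138 - 15682) = (26 + (-2 - (-14)*(-2)))/(-7 - 26) - (6138 - 15682) = (26 + (-2 - 7*4))/(-33) - 1*(-9544) = -(26 + (-2 - 28))/33 + 9544 = -(26 - 30)/33 + 9544 = -1/33*(-4) + 9544 = 4/33 + 9544 = 314956/33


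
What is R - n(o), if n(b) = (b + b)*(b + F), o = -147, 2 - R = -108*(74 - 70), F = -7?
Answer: -44842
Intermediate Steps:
R = 434 (R = 2 - (-108)*(74 - 70) = 2 - (-108)*4 = 2 - 1*(-432) = 2 + 432 = 434)
n(b) = 2*b*(-7 + b) (n(b) = (b + b)*(b - 7) = (2*b)*(-7 + b) = 2*b*(-7 + b))
R - n(o) = 434 - 2*(-147)*(-7 - 147) = 434 - 2*(-147)*(-154) = 434 - 1*45276 = 434 - 45276 = -44842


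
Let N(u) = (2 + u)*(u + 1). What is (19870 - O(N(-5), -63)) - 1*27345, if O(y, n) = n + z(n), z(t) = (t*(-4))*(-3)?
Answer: -6656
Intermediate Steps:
z(t) = 12*t (z(t) = -4*t*(-3) = 12*t)
N(u) = (1 + u)*(2 + u) (N(u) = (2 + u)*(1 + u) = (1 + u)*(2 + u))
O(y, n) = 13*n (O(y, n) = n + 12*n = 13*n)
(19870 - O(N(-5), -63)) - 1*27345 = (19870 - 13*(-63)) - 1*27345 = (19870 - 1*(-819)) - 27345 = (19870 + 819) - 27345 = 20689 - 27345 = -6656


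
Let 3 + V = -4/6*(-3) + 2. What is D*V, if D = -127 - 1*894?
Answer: -1021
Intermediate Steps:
D = -1021 (D = -127 - 894 = -1021)
V = 1 (V = -3 + (-4/6*(-3) + 2) = -3 + (-4*1/6*(-3) + 2) = -3 + (-2/3*(-3) + 2) = -3 + (2 + 2) = -3 + 4 = 1)
D*V = -1021*1 = -1021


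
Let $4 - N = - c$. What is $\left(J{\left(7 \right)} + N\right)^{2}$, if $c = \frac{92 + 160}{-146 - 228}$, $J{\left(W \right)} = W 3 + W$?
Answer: $\frac{34316164}{34969} \approx 981.33$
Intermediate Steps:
$J{\left(W \right)} = 4 W$ ($J{\left(W \right)} = 3 W + W = 4 W$)
$c = - \frac{126}{187}$ ($c = \frac{252}{-374} = 252 \left(- \frac{1}{374}\right) = - \frac{126}{187} \approx -0.6738$)
$N = \frac{622}{187}$ ($N = 4 - \left(-1\right) \left(- \frac{126}{187}\right) = 4 - \frac{126}{187} = \frac{622}{187} \approx 3.3262$)
$\left(J{\left(7 \right)} + N\right)^{2} = \left(4 \cdot 7 + \frac{622}{187}\right)^{2} = \left(28 + \frac{622}{187}\right)^{2} = \left(\frac{5858}{187}\right)^{2} = \frac{34316164}{34969}$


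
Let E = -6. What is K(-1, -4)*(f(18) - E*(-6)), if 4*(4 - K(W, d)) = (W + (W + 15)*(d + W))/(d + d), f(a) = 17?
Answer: -1083/32 ≈ -33.844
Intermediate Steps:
K(W, d) = 4 - (W + (15 + W)*(W + d))/(8*d) (K(W, d) = 4 - (W + (W + 15)*(d + W))/(4*(d + d)) = 4 - (W + (15 + W)*(W + d))/(4*(2*d)) = 4 - (W + (15 + W)*(W + d))*1/(2*d)/4 = 4 - (W + (15 + W)*(W + d))/(8*d))
K(-1, -4)*(f(18) - E*(-6)) = ((⅛)*(-1*(-1)² - 16*(-1) - 1*(-4)*(-17 - 1))/(-4))*(17 - 1*(-6)*(-6)) = ((⅛)*(-¼)*(-1*1 + 16 - 1*(-4)*(-18)))*(17 + 6*(-6)) = ((⅛)*(-¼)*(-1 + 16 - 72))*(17 - 36) = ((⅛)*(-¼)*(-57))*(-19) = (57/32)*(-19) = -1083/32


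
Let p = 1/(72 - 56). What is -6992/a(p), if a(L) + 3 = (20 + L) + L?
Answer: -55936/137 ≈ -408.29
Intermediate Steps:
p = 1/16 ≈ 0.062500
a(L) = 17 + 2*L (a(L) = -3 + ((20 + L) + L) = -3 + (20 + 2*L) = 17 + 2*L)
-6992/a(p) = -6992/(17 + 2*(1/16)) = -6992/(17 + 1/8) = -6992/137/8 = -6992*8/137 = -55936/137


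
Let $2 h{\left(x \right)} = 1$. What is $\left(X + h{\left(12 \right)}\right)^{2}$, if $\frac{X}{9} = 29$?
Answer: $\frac{273529}{4} \approx 68382.0$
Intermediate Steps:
$X = 261$ ($X = 9 \cdot 29 = 261$)
$h{\left(x \right)} = \frac{1}{2}$ ($h{\left(x \right)} = \frac{1}{2} \cdot 1 = \frac{1}{2}$)
$\left(X + h{\left(12 \right)}\right)^{2} = \left(261 + \frac{1}{2}\right)^{2} = \left(\frac{523}{2}\right)^{2} = \frac{273529}{4}$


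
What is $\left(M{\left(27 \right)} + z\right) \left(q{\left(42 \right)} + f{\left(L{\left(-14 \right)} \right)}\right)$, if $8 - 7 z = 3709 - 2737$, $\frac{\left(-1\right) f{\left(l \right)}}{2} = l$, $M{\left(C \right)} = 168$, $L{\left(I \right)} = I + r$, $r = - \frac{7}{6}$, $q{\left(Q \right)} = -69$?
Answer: $- \frac{24592}{21} \approx -1171.0$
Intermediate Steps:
$r = - \frac{7}{6}$ ($r = \left(-7\right) \frac{1}{6} = - \frac{7}{6} \approx -1.1667$)
$L{\left(I \right)} = - \frac{7}{6} + I$ ($L{\left(I \right)} = I - \frac{7}{6} = - \frac{7}{6} + I$)
$f{\left(l \right)} = - 2 l$
$z = - \frac{964}{7}$ ($z = \frac{8}{7} - \frac{3709 - 2737}{7} = \frac{8}{7} - \frac{972}{7} = - \frac{964}{7} \approx -137.71$)
$\left(M{\left(27 \right)} + z\right) \left(q{\left(42 \right)} + f{\left(L{\left(-14 \right)} \right)}\right) = \left(168 - \frac{964}{7}\right) \left(-69 - 2 \left(- \frac{7}{6} - 14\right)\right) = \frac{212 \left(-69 - - \frac{91}{3}\right)}{7} = \frac{212 \left(-69 + \frac{91}{3}\right)}{7} = \frac{212}{7} \left(- \frac{116}{3}\right) = - \frac{24592}{21}$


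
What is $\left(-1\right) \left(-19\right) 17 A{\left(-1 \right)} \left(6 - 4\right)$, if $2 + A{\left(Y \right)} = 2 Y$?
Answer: $-2584$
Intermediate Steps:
$A{\left(Y \right)} = -2 + 2 Y$
$\left(-1\right) \left(-19\right) 17 A{\left(-1 \right)} \left(6 - 4\right) = \left(-1\right) \left(-19\right) 17 \left(-2 + 2 \left(-1\right)\right) \left(6 - 4\right) = 19 \cdot 17 \left(-2 - 2\right) 2 = 323 \left(\left(-4\right) 2\right) = 323 \left(-8\right) = -2584$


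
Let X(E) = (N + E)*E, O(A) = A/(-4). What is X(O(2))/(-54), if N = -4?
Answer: -1/24 ≈ -0.041667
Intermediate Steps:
O(A) = -A/4 (O(A) = A*(-¼) = -A/4)
X(E) = E*(-4 + E) (X(E) = (-4 + E)*E = E*(-4 + E))
X(O(2))/(-54) = ((-¼*2)*(-4 - ¼*2))/(-54) = -(-1)*(-4 - ½)/108 = -(-1)*(-9)/(108*2) = -1/54*9/4 = -1/24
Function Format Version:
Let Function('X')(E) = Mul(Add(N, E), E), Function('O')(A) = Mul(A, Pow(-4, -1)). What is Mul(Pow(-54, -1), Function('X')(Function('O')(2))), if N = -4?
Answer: Rational(-1, 24) ≈ -0.041667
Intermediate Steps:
Function('O')(A) = Mul(Rational(-1, 4), A) (Function('O')(A) = Mul(A, Rational(-1, 4)) = Mul(Rational(-1, 4), A))
Function('X')(E) = Mul(E, Add(-4, E)) (Function('X')(E) = Mul(Add(-4, E), E) = Mul(E, Add(-4, E)))
Mul(Pow(-54, -1), Function('X')(Function('O')(2))) = Mul(Pow(-54, -1), Mul(Mul(Rational(-1, 4), 2), Add(-4, Mul(Rational(-1, 4), 2)))) = Mul(Rational(-1, 54), Mul(Rational(-1, 2), Add(-4, Rational(-1, 2)))) = Mul(Rational(-1, 54), Mul(Rational(-1, 2), Rational(-9, 2))) = Mul(Rational(-1, 54), Rational(9, 4)) = Rational(-1, 24)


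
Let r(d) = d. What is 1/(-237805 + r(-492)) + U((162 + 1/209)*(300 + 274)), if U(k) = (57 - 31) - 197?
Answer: -40748788/238297 ≈ -171.00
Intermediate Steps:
U(k) = -171 (U(k) = 26 - 197 = -171)
1/(-237805 + r(-492)) + U((162 + 1/209)*(300 + 274)) = 1/(-237805 - 492) - 171 = 1/(-238297) - 171 = -1/238297 - 171 = -40748788/238297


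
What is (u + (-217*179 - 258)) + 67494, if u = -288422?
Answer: -260029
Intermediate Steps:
(u + (-217*179 - 258)) + 67494 = (-288422 + (-217*179 - 258)) + 67494 = (-288422 + (-38843 - 258)) + 67494 = (-288422 - 39101) + 67494 = -327523 + 67494 = -260029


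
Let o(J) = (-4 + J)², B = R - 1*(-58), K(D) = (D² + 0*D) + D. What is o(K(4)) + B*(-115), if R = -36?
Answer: -2274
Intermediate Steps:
K(D) = D + D² (K(D) = (D² + 0) + D = D² + D = D + D²)
B = 22 (B = -36 - 1*(-58) = -36 + 58 = 22)
o(K(4)) + B*(-115) = (-4 + 4*(1 + 4))² + 22*(-115) = (-4 + 4*5)² - 2530 = (-4 + 20)² - 2530 = 16² - 2530 = 256 - 2530 = -2274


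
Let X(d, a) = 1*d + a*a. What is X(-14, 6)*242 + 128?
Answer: 5452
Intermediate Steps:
X(d, a) = d + a²
X(-14, 6)*242 + 128 = (-14 + 6²)*242 + 128 = (-14 + 36)*242 + 128 = 22*242 + 128 = 5324 + 128 = 5452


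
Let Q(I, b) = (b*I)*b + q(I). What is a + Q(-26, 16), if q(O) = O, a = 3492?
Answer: -3190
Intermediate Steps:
Q(I, b) = I + I*b² (Q(I, b) = (b*I)*b + I = (I*b)*b + I = I*b² + I = I + I*b²)
a + Q(-26, 16) = 3492 - 26*(1 + 16²) = 3492 - 26*(1 + 256) = 3492 - 26*257 = 3492 - 6682 = -3190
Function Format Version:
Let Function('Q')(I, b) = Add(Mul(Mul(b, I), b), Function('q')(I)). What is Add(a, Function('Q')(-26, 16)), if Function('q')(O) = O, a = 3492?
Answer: -3190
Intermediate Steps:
Function('Q')(I, b) = Add(I, Mul(I, Pow(b, 2))) (Function('Q')(I, b) = Add(Mul(Mul(b, I), b), I) = Add(Mul(Mul(I, b), b), I) = Add(Mul(I, Pow(b, 2)), I) = Add(I, Mul(I, Pow(b, 2))))
Add(a, Function('Q')(-26, 16)) = Add(3492, Mul(-26, Add(1, Pow(16, 2)))) = Add(3492, Mul(-26, Add(1, 256))) = Add(3492, Mul(-26, 257)) = Add(3492, -6682) = -3190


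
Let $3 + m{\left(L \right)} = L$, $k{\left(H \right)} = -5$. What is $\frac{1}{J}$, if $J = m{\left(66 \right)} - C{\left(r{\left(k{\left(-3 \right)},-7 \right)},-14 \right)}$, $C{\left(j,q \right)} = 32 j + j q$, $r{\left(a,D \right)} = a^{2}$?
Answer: $- \frac{1}{387} \approx -0.002584$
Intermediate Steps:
$m{\left(L \right)} = -3 + L$
$J = -387$ ($J = \left(-3 + 66\right) - \left(-5\right)^{2} \left(32 - 14\right) = 63 - 25 \cdot 18 = 63 - 450 = -387$)
$\frac{1}{J} = \frac{1}{-387} = - \frac{1}{387}$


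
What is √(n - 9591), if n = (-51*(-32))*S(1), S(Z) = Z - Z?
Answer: I*√9591 ≈ 97.934*I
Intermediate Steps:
S(Z) = 0
n = 0 (n = -51*(-32)*0 = 1632*0 = 0)
√(n - 9591) = √(0 - 9591) = √(-9591) = I*√9591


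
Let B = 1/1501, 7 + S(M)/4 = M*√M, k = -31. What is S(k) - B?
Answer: -42029/1501 - 124*I*√31 ≈ -28.001 - 690.4*I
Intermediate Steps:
S(M) = -28 + 4*M^(3/2) (S(M) = -28 + 4*(M*√M) = -28 + 4*M^(3/2))
B = 1/1501 ≈ 0.00066622
S(k) - B = (-28 + 4*(-31)^(3/2)) - 1*1/1501 = (-28 + 4*(-31*I*√31)) - 1/1501 = (-28 - 124*I*√31) - 1/1501 = -42029/1501 - 124*I*√31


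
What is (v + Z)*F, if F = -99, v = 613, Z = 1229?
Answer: -182358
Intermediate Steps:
(v + Z)*F = (613 + 1229)*(-99) = 1842*(-99) = -182358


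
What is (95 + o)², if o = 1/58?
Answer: 30371121/3364 ≈ 9028.3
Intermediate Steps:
o = 1/58 ≈ 0.017241
(95 + o)² = (95 + 1/58)² = (5511/58)² = 30371121/3364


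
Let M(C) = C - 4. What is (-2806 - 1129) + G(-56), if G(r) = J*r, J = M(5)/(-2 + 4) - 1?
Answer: -3907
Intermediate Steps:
M(C) = -4 + C
J = -½ (J = (-4 + 5)/(-2 + 4) - 1 = 1/2 - 1 = 1*(½) - 1 = ½ - 1 = -½ ≈ -0.50000)
G(r) = -r/2
(-2806 - 1129) + G(-56) = (-2806 - 1129) - ½*(-56) = -3935 + 28 = -3907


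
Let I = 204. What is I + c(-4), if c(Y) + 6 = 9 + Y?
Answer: 203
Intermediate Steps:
c(Y) = 3 + Y (c(Y) = -6 + (9 + Y) = 3 + Y)
I + c(-4) = 204 + (3 - 4) = 204 - 1 = 203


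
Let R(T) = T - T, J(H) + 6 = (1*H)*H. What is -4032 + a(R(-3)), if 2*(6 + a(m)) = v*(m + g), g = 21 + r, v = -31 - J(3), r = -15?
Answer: -4140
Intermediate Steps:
J(H) = -6 + H² (J(H) = -6 + (1*H)*H = -6 + H*H = -6 + H²)
v = -34 (v = -31 - (-6 + 3²) = -31 - (-6 + 9) = -31 - 1*3 = -31 - 3 = -34)
g = 6 (g = 21 - 15 = 6)
R(T) = 0
a(m) = -108 - 17*m (a(m) = -6 + (-34*(m + 6))/2 = -6 + (-34*(6 + m))/2 = -6 + (-204 - 34*m)/2 = -6 + (-102 - 17*m) = -108 - 17*m)
-4032 + a(R(-3)) = -4032 + (-108 - 17*0) = -4032 + (-108 + 0) = -4032 - 108 = -4140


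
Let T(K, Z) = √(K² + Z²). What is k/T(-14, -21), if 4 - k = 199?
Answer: -15*√13/7 ≈ -7.7262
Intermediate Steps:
k = -195 (k = 4 - 1*199 = 4 - 199 = -195)
k/T(-14, -21) = -195/√((-14)² + (-21)²) = -195/√(196 + 441) = -195*√13/91 = -15*√13/7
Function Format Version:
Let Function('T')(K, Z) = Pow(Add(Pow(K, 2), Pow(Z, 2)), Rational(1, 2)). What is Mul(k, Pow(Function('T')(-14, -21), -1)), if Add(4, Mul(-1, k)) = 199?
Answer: Mul(Rational(-15, 7), Pow(13, Rational(1, 2))) ≈ -7.7262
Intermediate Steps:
k = -195 (k = Add(4, Mul(-1, 199)) = Add(4, -199) = -195)
Mul(k, Pow(Function('T')(-14, -21), -1)) = Mul(-195, Pow(Pow(Add(Pow(-14, 2), Pow(-21, 2)), Rational(1, 2)), -1)) = Mul(-195, Pow(Pow(Add(196, 441), Rational(1, 2)), -1)) = Mul(-195, Pow(Pow(637, Rational(1, 2)), -1)) = Mul(-195, Pow(Mul(7, Pow(13, Rational(1, 2))), -1)) = Mul(-195, Mul(Rational(1, 91), Pow(13, Rational(1, 2)))) = Mul(Rational(-15, 7), Pow(13, Rational(1, 2)))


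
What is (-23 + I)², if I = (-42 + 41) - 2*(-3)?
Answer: 324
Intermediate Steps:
I = 5 (I = -1 + 6 = 5)
(-23 + I)² = (-23 + 5)² = (-18)² = 324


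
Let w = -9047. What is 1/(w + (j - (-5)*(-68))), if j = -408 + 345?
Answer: -1/9450 ≈ -0.00010582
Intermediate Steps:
j = -63
1/(w + (j - (-5)*(-68))) = 1/(-9047 + (-63 - (-5)*(-68))) = 1/(-9047 + (-63 - 1*340)) = 1/(-9047 + (-63 - 340)) = 1/(-9047 - 403) = 1/(-9450) = -1/9450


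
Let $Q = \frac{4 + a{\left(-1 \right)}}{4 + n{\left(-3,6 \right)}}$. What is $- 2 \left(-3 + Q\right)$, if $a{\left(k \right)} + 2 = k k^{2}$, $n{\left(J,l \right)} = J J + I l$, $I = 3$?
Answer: $\frac{184}{31} \approx 5.9355$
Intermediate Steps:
$n{\left(J,l \right)} = J^{2} + 3 l$ ($n{\left(J,l \right)} = J J + 3 l = J^{2} + 3 l$)
$a{\left(k \right)} = -2 + k^{3}$ ($a{\left(k \right)} = -2 + k k^{2} = -2 + k^{3}$)
$Q = \frac{1}{31}$ ($Q = \frac{4 - \left(2 - \left(-1\right)^{3}\right)}{4 + \left(\left(-3\right)^{2} + 3 \cdot 6\right)} = \frac{4 - 3}{4 + \left(9 + 18\right)} = \frac{4 - 3}{4 + 27} = 1 \cdot \frac{1}{31} = \frac{1}{31} \approx 0.032258$)
$- 2 \left(-3 + Q\right) = - 2 \left(-3 + \frac{1}{31}\right) = \left(-2\right) \left(- \frac{92}{31}\right) = \frac{184}{31}$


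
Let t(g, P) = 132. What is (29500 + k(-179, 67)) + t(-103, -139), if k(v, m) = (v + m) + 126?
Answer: 29646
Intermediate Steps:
k(v, m) = 126 + m + v (k(v, m) = (m + v) + 126 = 126 + m + v)
(29500 + k(-179, 67)) + t(-103, -139) = (29500 + (126 + 67 - 179)) + 132 = (29500 + 14) + 132 = 29514 + 132 = 29646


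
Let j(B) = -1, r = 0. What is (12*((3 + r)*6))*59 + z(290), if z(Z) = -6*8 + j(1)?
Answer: 12695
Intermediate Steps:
z(Z) = -49 (z(Z) = -6*8 - 1 = -48 - 1 = -49)
(12*((3 + r)*6))*59 + z(290) = (12*((3 + 0)*6))*59 - 49 = (12*(3*6))*59 - 49 = (12*18)*59 - 49 = 216*59 - 49 = 12744 - 49 = 12695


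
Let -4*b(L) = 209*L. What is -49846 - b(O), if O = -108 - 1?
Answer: -222165/4 ≈ -55541.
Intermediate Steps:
O = -109
b(L) = -209*L/4
-49846 - b(O) = -49846 - (-209)*(-109)/4 = -49846 - 1*22781/4 = -49846 - 22781/4 = -222165/4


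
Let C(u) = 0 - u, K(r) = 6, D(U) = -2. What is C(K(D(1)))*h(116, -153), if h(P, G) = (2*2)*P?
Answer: -2784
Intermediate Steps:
h(P, G) = 4*P
C(u) = -u
C(K(D(1)))*h(116, -153) = (-1*6)*(4*116) = -6*464 = -2784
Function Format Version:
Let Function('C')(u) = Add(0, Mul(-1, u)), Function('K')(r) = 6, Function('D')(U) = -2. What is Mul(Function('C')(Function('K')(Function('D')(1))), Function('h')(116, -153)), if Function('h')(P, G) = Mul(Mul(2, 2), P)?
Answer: -2784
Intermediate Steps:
Function('h')(P, G) = Mul(4, P)
Function('C')(u) = Mul(-1, u)
Mul(Function('C')(Function('K')(Function('D')(1))), Function('h')(116, -153)) = Mul(Mul(-1, 6), Mul(4, 116)) = Mul(-6, 464) = -2784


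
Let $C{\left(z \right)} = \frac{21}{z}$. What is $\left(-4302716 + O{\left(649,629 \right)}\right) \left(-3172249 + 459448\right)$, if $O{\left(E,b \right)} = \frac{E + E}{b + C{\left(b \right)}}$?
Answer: $\frac{2309163883872620775}{197831} \approx 1.1672 \cdot 10^{13}$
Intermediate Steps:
$O{\left(E,b \right)} = \frac{2 E}{b + \frac{21}{b}}$ ($O{\left(E,b \right)} = \frac{E + E}{b + \frac{21}{b}} = \frac{2 E}{b + \frac{21}{b}}$)
$\left(-4302716 + O{\left(649,629 \right)}\right) \left(-3172249 + 459448\right) = \left(-4302716 + 2 \cdot 649 \cdot 629 \frac{1}{21 + 629^{2}}\right) \left(-3172249 + 459448\right) = \left(-4302716 + 2 \cdot 649 \cdot 629 \frac{1}{21 + 395641}\right) \left(-2712801\right) = \left(-4302716 + 2 \cdot 649 \cdot 629 \cdot \frac{1}{395662}\right) \left(-2712801\right) = \left(-4302716 + \frac{408221}{197831}\right) \left(-2712801\right) = \left(- \frac{851210200775}{197831}\right) \left(-2712801\right) = \frac{2309163883872620775}{197831}$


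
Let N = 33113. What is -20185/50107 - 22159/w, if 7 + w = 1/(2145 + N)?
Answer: 39142716517429/12366658135 ≈ 3165.2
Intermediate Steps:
w = -246805/35258 (w = -7 + 1/(2145 + 33113) = -7 + 1/35258 = -246805/35258 ≈ -7.0000)
-20185/50107 - 22159/w = -20185/50107 - 22159/(-246805/35258) = -20185*1/50107 - 22159*(-35258/246805) = -20185/50107 + 781282022/246805 = 39142716517429/12366658135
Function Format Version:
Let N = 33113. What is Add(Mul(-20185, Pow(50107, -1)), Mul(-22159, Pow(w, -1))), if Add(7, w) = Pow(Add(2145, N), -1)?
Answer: Rational(39142716517429, 12366658135) ≈ 3165.2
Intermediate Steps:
w = Rational(-246805, 35258) (w = Add(-7, Pow(Add(2145, 33113), -1)) = Add(-7, Pow(35258, -1)) = Add(-7, Rational(1, 35258)) = Rational(-246805, 35258) ≈ -7.0000)
Add(Mul(-20185, Pow(50107, -1)), Mul(-22159, Pow(w, -1))) = Add(Mul(-20185, Pow(50107, -1)), Mul(-22159, Pow(Rational(-246805, 35258), -1))) = Add(Mul(-20185, Rational(1, 50107)), Mul(-22159, Rational(-35258, 246805))) = Add(Rational(-20185, 50107), Rational(781282022, 246805)) = Rational(39142716517429, 12366658135)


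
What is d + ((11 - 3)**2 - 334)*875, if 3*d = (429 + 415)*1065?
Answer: 63370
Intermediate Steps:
d = 299620 (d = ((429 + 415)*1065)/3 = (844*1065)/3 = (1/3)*898860 = 299620)
d + ((11 - 3)**2 - 334)*875 = 299620 + ((11 - 3)**2 - 334)*875 = 299620 + (8**2 - 334)*875 = 299620 + (64 - 334)*875 = 299620 - 270*875 = 299620 - 236250 = 63370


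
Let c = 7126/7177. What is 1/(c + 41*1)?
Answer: 7177/301383 ≈ 0.023814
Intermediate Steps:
c = 7126/7177 (c = 7126*(1/7177) = 7126/7177 ≈ 0.99289)
1/(c + 41*1) = 1/(7126/7177 + 41*1) = 1/(7126/7177 + 41) = 1/(301383/7177) = 7177/301383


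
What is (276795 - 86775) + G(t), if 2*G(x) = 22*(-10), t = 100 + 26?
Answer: 189910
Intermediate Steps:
t = 126
G(x) = -110 (G(x) = (22*(-10))/2 = (½)*(-220) = -110)
(276795 - 86775) + G(t) = (276795 - 86775) - 110 = 190020 - 110 = 189910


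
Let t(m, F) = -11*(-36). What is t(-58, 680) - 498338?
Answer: -497942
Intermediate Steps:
t(m, F) = 396
t(-58, 680) - 498338 = 396 - 498338 = -497942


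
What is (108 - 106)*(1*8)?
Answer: 16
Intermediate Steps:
(108 - 106)*(1*8) = 2*8 = 16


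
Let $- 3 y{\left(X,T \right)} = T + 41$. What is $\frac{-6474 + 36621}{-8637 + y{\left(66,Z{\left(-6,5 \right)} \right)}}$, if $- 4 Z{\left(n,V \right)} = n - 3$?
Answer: $- \frac{361764}{103817} \approx -3.4846$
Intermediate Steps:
$Z{\left(n,V \right)} = \frac{3}{4} - \frac{n}{4}$ ($Z{\left(n,V \right)} = - \frac{n - 3}{4} = - \frac{-3 + n}{4} = \frac{3}{4} - \frac{n}{4}$)
$y{\left(X,T \right)} = - \frac{41}{3} - \frac{T}{3}$ ($y{\left(X,T \right)} = - \frac{T + 41}{3} = - \frac{41 + T}{3} = - \frac{41}{3} - \frac{T}{3}$)
$\frac{-6474 + 36621}{-8637 + y{\left(66,Z{\left(-6,5 \right)} \right)}} = \frac{-6474 + 36621}{-8637 - \left(\frac{41}{3} + \frac{\frac{3}{4} - - \frac{3}{2}}{3}\right)} = \frac{30147}{-8637 - \left(\frac{41}{3} + \frac{\frac{3}{4} + \frac{3}{2}}{3}\right)} = \frac{30147}{-8637 - \frac{173}{12}} = \frac{30147}{- \frac{103817}{12}} = 30147 \left(- \frac{12}{103817}\right) = - \frac{361764}{103817}$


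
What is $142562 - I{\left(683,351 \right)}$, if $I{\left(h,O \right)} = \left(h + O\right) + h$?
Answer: $140845$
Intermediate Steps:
$I{\left(h,O \right)} = O + 2 h$ ($I{\left(h,O \right)} = \left(O + h\right) + h = O + 2 h$)
$142562 - I{\left(683,351 \right)} = 142562 - \left(351 + 2 \cdot 683\right) = 142562 - \left(351 + 1366\right) = 142562 - 1717 = 140845$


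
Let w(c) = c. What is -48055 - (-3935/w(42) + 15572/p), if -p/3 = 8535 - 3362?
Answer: -496197327/10346 ≈ -47960.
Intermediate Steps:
p = -15519 (p = -3*(8535 - 3362) = -3*5173 = -15519)
-48055 - (-3935/w(42) + 15572/p) = -48055 - (-3935/42 + 15572/(-15519)) = -48055 - (-3935*1/42 + 15572*(-1/15519)) = -48055 - (-3935/42 - 15572/15519) = -48055 - 1*(-979703/10346) = -48055 + 979703/10346 = -496197327/10346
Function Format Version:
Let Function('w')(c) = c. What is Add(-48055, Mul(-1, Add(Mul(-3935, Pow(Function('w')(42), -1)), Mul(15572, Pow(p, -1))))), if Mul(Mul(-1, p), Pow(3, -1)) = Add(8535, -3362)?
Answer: Rational(-496197327, 10346) ≈ -47960.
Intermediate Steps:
p = -15519 (p = Mul(-3, Add(8535, -3362)) = Mul(-3, 5173) = -15519)
Add(-48055, Mul(-1, Add(Mul(-3935, Pow(Function('w')(42), -1)), Mul(15572, Pow(p, -1))))) = Add(-48055, Mul(-1, Add(Mul(-3935, Pow(42, -1)), Mul(15572, Pow(-15519, -1))))) = Add(-48055, Mul(-1, Add(Mul(-3935, Rational(1, 42)), Mul(15572, Rational(-1, 15519))))) = Add(-48055, Mul(-1, Add(Rational(-3935, 42), Rational(-15572, 15519)))) = Add(-48055, Mul(-1, Rational(-979703, 10346))) = Add(-48055, Rational(979703, 10346)) = Rational(-496197327, 10346)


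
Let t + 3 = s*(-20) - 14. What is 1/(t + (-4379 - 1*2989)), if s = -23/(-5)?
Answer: -1/7477 ≈ -0.00013374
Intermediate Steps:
s = 23/5 (s = -23*(-⅕) = 23/5 ≈ 4.6000)
t = -109 (t = -3 + ((23/5)*(-20) - 14) = -3 + (-92 - 14) = -3 - 106 = -109)
1/(t + (-4379 - 1*2989)) = 1/(-109 + (-4379 - 1*2989)) = 1/(-109 + (-4379 - 2989)) = 1/(-109 - 7368) = 1/(-7477) = -1/7477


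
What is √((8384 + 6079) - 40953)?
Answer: I*√26490 ≈ 162.76*I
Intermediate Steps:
√((8384 + 6079) - 40953) = √(14463 - 40953) = √(-26490) = I*√26490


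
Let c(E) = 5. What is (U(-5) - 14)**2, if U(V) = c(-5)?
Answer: 81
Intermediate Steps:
U(V) = 5
(U(-5) - 14)**2 = (5 - 14)**2 = (-9)**2 = 81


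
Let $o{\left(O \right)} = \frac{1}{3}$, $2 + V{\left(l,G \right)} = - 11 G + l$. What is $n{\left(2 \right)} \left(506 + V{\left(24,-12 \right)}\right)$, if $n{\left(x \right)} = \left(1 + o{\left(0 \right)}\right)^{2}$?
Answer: $\frac{3520}{3} \approx 1173.3$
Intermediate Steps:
$V{\left(l,G \right)} = -2 + l - 11 G$ ($V{\left(l,G \right)} = -2 - \left(- l + 11 G\right) = -2 + l - 11 G$)
$o{\left(O \right)} = \frac{1}{3}$
$n{\left(x \right)} = \frac{16}{9}$ ($n{\left(x \right)} = \left(1 + \frac{1}{3}\right)^{2} = \left(\frac{4}{3}\right)^{2} = \frac{16}{9}$)
$n{\left(2 \right)} \left(506 + V{\left(24,-12 \right)}\right) = \frac{16 \left(506 - -154\right)}{9} = \frac{16 \left(506 + \left(-2 + 24 + 132\right)\right)}{9} = \frac{16 \left(506 + 154\right)}{9} = \frac{16}{9} \cdot 660 = \frac{3520}{3}$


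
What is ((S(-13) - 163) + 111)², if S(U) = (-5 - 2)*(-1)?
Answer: 2025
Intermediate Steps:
S(U) = 7 (S(U) = -7*(-1) = 7)
((S(-13) - 163) + 111)² = ((7 - 163) + 111)² = (-156 + 111)² = (-45)² = 2025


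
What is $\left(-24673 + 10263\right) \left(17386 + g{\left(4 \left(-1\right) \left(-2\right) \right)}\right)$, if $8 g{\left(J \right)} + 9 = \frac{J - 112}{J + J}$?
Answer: $- \frac{2004034725}{8} \approx -2.505 \cdot 10^{8}$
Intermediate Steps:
$g{\left(J \right)} = - \frac{9}{8} + \frac{-112 + J}{16 J}$ ($g{\left(J \right)} = - \frac{9}{8} + \frac{\left(J - 112\right) \frac{1}{J + J}}{8} = - \frac{9}{8} + \frac{\left(-112 + J\right) \frac{1}{2 J}}{8} = - \frac{9}{8} + \frac{\frac{1}{2} \frac{1}{J} \left(-112 + J\right)}{8} = - \frac{9}{8} + \frac{-112 + J}{16 J}$)
$\left(-24673 + 10263\right) \left(17386 + g{\left(4 \left(-1\right) \left(-2\right) \right)}\right) = \left(-24673 + 10263\right) \left(17386 - \left(\frac{17}{16} + \frac{7}{4 \left(-1\right) \left(-2\right)}\right)\right) = - 14410 \left(17386 - \left(\frac{17}{16} + \frac{7}{\left(-4\right) \left(-2\right)}\right)\right) = - 14410 \left(17386 - \left(\frac{17}{16} + \frac{7}{8}\right)\right) = - 14410 \left(17386 - \frac{31}{16}\right) = \left(-14410\right) \frac{278145}{16} = - \frac{2004034725}{8}$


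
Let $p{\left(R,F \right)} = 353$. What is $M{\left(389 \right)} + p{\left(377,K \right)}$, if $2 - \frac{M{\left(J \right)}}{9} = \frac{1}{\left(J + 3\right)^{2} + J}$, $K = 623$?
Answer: $\frac{6350406}{17117} \approx 371.0$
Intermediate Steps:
$M{\left(J \right)} = 18 - \frac{9}{J + \left(3 + J\right)^{2}}$ ($M{\left(J \right)} = 18 - \frac{9}{\left(J + 3\right)^{2} + J} = 18 - \frac{9}{\left(3 + J\right)^{2} + J} = 18 - \frac{9}{J + \left(3 + J\right)^{2}}$)
$M{\left(389 \right)} + p{\left(377,K \right)} = \frac{9 \left(-1 + 2 \cdot 389 + 2 \left(3 + 389\right)^{2}\right)}{389 + \left(3 + 389\right)^{2}} + 353 = \frac{9 \left(-1 + 778 + 2 \cdot 392^{2}\right)}{389 + 392^{2}} + 353 = \frac{9 \left(-1 + 778 + 2 \cdot 153664\right)}{389 + 153664} + 353 = \frac{9 \left(-1 + 778 + 307328\right)}{154053} + 353 = 9 \cdot \frac{1}{154053} \cdot 308105 + 353 = \frac{308105}{17117} + 353 = \frac{6350406}{17117}$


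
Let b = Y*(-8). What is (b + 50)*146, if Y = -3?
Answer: 10804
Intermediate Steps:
b = 24 (b = -3*(-8) = 24)
(b + 50)*146 = (24 + 50)*146 = 74*146 = 10804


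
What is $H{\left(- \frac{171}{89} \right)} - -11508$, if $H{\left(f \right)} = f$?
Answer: $\frac{1024041}{89} \approx 11506.0$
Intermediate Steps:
$H{\left(- \frac{171}{89} \right)} - -11508 = - \frac{171}{89} - -11508 = \left(-171\right) \frac{1}{89} + 11508 = - \frac{171}{89} + 11508 = \frac{1024041}{89}$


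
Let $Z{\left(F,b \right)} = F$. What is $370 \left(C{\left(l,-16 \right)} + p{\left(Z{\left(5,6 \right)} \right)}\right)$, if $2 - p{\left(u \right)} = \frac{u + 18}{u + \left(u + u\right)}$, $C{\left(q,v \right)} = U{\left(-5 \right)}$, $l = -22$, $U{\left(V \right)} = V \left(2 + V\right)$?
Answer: $\frac{17168}{3} \approx 5722.7$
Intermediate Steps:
$C{\left(q,v \right)} = 15$ ($C{\left(q,v \right)} = - 5 \left(2 - 5\right) = \left(-5\right) \left(-3\right) = 15$)
$p{\left(u \right)} = 2 - \frac{18 + u}{3 u}$ ($p{\left(u \right)} = 2 - \frac{u + 18}{u + \left(u + u\right)} = 2 - \frac{18 + u}{u + 2 u} = 2 - \frac{18 + u}{3 u}$)
$370 \left(C{\left(l,-16 \right)} + p{\left(Z{\left(5,6 \right)} \right)}\right) = 370 \left(15 + \left(\frac{5}{3} - \frac{6}{5}\right)\right) = 370 \left(15 + \frac{7}{15}\right) = 370 \cdot \frac{232}{15} = \frac{17168}{3}$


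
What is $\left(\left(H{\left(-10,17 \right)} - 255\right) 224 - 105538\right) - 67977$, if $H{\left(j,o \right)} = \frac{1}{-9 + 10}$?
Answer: $-230411$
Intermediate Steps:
$H{\left(j,o \right)} = 1$ ($H{\left(j,o \right)} = 1^{-1} = 1$)
$\left(\left(H{\left(-10,17 \right)} - 255\right) 224 - 105538\right) - 67977 = \left(\left(1 - 255\right) 224 - 105538\right) - 67977 = \left(\left(-254\right) 224 - 105538\right) - 67977 = \left(-56896 - 105538\right) - 67977 = -162434 - 67977 = -230411$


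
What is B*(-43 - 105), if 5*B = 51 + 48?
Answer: -14652/5 ≈ -2930.4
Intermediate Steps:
B = 99/5 (B = (51 + 48)/5 = (⅕)*99 = 99/5 ≈ 19.800)
B*(-43 - 105) = 99*(-43 - 105)/5 = (99/5)*(-148) = -14652/5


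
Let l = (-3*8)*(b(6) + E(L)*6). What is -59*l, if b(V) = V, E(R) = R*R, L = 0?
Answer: 8496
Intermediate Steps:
E(R) = R²
l = -144 (l = (-3*8)*(6 + 0²*6) = -24*(6 + 0*6) = -24*(6 + 0) = -24*6 = -144)
-59*l = -59*(-144) = 8496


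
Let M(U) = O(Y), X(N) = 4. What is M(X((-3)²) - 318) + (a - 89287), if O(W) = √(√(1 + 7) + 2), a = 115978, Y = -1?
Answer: 26691 + √(2 + 2*√2) ≈ 26693.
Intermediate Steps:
O(W) = √(2 + 2*√2) (O(W) = √(√8 + 2) = √(2*√2 + 2) = √(2 + 2*√2))
M(U) = √(2 + 2*√2)
M(X((-3)²) - 318) + (a - 89287) = √(2 + 2*√2) + (115978 - 89287) = √(2 + 2*√2) + 26691 = 26691 + √(2 + 2*√2)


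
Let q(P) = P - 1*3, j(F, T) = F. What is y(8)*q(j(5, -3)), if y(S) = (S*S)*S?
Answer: 1024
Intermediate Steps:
y(S) = S³ (y(S) = S²*S = S³)
q(P) = -3 + P (q(P) = P - 3 = -3 + P)
y(8)*q(j(5, -3)) = 8³*(-3 + 5) = 512*2 = 1024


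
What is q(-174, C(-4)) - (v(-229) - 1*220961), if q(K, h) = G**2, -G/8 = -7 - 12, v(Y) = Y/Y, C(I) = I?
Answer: 244064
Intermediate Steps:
v(Y) = 1
G = 152 (G = -8*(-7 - 12) = -8*(-19) = 152)
q(K, h) = 23104 (q(K, h) = 152**2 = 23104)
q(-174, C(-4)) - (v(-229) - 1*220961) = 23104 - (1 - 1*220961) = 23104 - (1 - 220961) = 23104 - 1*(-220960) = 23104 + 220960 = 244064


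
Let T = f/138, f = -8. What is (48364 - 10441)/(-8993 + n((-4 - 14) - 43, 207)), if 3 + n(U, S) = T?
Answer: -2616687/620728 ≈ -4.2155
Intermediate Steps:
T = -4/69 (T = -8/138 = -8*1/138 = -4/69 ≈ -0.057971)
n(U, S) = -211/69 (n(U, S) = -3 - 4/69 = -211/69)
(48364 - 10441)/(-8993 + n((-4 - 14) - 43, 207)) = (48364 - 10441)/(-8993 - 211/69) = 37923/(-620728/69) = 37923*(-69/620728) = -2616687/620728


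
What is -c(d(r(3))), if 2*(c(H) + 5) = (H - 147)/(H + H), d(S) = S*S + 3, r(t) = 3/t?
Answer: 223/16 ≈ 13.938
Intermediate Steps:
d(S) = 3 + S² (d(S) = S² + 3 = 3 + S²)
c(H) = -5 + (-147 + H)/(4*H) (c(H) = -5 + ((H - 147)/(H + H))/2 = -5 + ((-147 + H)/((2*H)))/2 = -5 + ((-147 + H)*(1/(2*H)))/2 = -5 + ((-147 + H)/(2*H))/2 = -5 + (-147 + H)/(4*H))
-c(d(r(3))) = -(-147 - 19*(3 + (3/3)²))/(4*(3 + (3/3)²)) = -(-147 - 19*(3 + (3*(⅓))²))/(4*(3 + (3*(⅓))²)) = -(-147 - 19*(3 + 1²))/(4*(3 + 1²)) = -(-147 - 19*(3 + 1))/(4*(3 + 1)) = -(-147 - 19*4)/(4*4) = -(-147 - 76)/(4*4) = -(-223)/(4*4) = -1*(-223/16) = 223/16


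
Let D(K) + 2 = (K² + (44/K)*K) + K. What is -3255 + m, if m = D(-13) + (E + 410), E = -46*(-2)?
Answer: -2555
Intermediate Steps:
D(K) = 42 + K + K² (D(K) = -2 + ((K² + (44/K)*K) + K) = -2 + ((K² + 44) + K) = -2 + ((44 + K²) + K) = -2 + (44 + K + K²) = 42 + K + K²)
E = 92
m = 700 (m = (42 - 13 + (-13)²) + (92 + 410) = (42 - 13 + 169) + 502 = 198 + 502 = 700)
-3255 + m = -3255 + 700 = -2555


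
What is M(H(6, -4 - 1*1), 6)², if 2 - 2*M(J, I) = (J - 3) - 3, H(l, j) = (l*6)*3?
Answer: 2500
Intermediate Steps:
H(l, j) = 18*l (H(l, j) = (6*l)*3 = 18*l)
M(J, I) = 4 - J/2 (M(J, I) = 1 - ((J - 3) - 3)/2 = 1 - ((-3 + J) - 3)/2 = 1 - (-6 + J)/2 = 1 + (3 - J/2) = 4 - J/2)
M(H(6, -4 - 1*1), 6)² = (4 - 9*6)² = (4 - ½*108)² = (4 - 54)² = (-50)² = 2500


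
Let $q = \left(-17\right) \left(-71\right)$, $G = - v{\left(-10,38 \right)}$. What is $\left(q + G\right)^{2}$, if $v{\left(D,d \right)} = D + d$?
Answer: $1390041$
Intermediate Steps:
$G = -28$ ($G = - (-10 + 38) = \left(-1\right) 28 = -28$)
$q = 1207$
$\left(q + G\right)^{2} = \left(1207 - 28\right)^{2} = 1179^{2} = 1390041$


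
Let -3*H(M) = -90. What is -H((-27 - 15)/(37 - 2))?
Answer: -30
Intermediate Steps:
H(M) = 30 (H(M) = -⅓*(-90) = 30)
-H((-27 - 15)/(37 - 2)) = -1*30 = -30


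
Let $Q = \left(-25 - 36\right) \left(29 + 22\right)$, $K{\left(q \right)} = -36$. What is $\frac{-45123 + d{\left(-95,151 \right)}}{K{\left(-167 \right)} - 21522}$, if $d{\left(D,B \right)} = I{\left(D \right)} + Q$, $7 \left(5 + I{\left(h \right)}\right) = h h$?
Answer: $\frac{164324}{75453} \approx 2.1778$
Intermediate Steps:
$I{\left(h \right)} = -5 + \frac{h^{2}}{7}$ ($I{\left(h \right)} = -5 + \frac{h h}{7} = -5 + \frac{h^{2}}{7}$)
$Q = -3111$ ($Q = \left(-61\right) 51 = -3111$)
$d{\left(D,B \right)} = -3116 + \frac{D^{2}}{7}$ ($d{\left(D,B \right)} = \left(-5 + \frac{D^{2}}{7}\right) - 3111 = -3116 + \frac{D^{2}}{7}$)
$\frac{-45123 + d{\left(-95,151 \right)}}{K{\left(-167 \right)} - 21522} = \frac{-45123 - \left(3116 - \frac{\left(-95\right)^{2}}{7}\right)}{-36 - 21522} = \frac{-45123 + \left(-3116 + \frac{1}{7} \cdot 9025\right)}{-36 - 21522} = \frac{-45123 + \left(-3116 + \frac{9025}{7}\right)}{-21558} = \left(-45123 - \frac{12787}{7}\right) \left(- \frac{1}{21558}\right) = \left(- \frac{328648}{7}\right) \left(- \frac{1}{21558}\right) = \frac{164324}{75453}$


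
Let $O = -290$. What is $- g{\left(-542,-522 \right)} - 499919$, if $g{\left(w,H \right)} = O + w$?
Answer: $-499087$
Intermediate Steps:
$g{\left(w,H \right)} = -290 + w$
$- g{\left(-542,-522 \right)} - 499919 = - (-290 - 542) - 499919 = \left(-1\right) \left(-832\right) - 499919 = 832 - 499919 = -499087$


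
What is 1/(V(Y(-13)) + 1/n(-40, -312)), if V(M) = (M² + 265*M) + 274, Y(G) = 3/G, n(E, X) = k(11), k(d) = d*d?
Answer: 20449/4353749 ≈ 0.0046969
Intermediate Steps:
k(d) = d²
n(E, X) = 121 (n(E, X) = 11² = 121)
V(M) = 274 + M² + 265*M
1/(V(Y(-13)) + 1/n(-40, -312)) = 1/((274 + (3/(-13))² + 265*(3/(-13))) + 1/121) = 1/((274 + (3*(-1/13))² + 265*(3*(-1/13))) + 1/121) = 1/((274 + (-3/13)² + 265*(-3/13)) + 1/121) = 1/((274 + 9/169 - 795/13) + 1/121) = 1/(35980/169 + 1/121) = 1/(4353749/20449) = 20449/4353749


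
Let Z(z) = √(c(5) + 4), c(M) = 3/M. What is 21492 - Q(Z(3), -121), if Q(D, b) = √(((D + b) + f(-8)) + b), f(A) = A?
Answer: 21492 - √(-6250 + 5*√115)/5 ≈ 21492.0 - 15.743*I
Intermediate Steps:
Z(z) = √115/5 (Z(z) = √(3/5 + 4) = √(3*(⅕) + 4) = √(⅗ + 4) = √(23/5) = √115/5)
Q(D, b) = √(-8 + D + 2*b) (Q(D, b) = √(((D + b) - 8) + b) = √((-8 + D + b) + b) = √(-8 + D + 2*b))
21492 - Q(Z(3), -121) = 21492 - √(-8 + √115/5 + 2*(-121)) = 21492 - √(-8 + √115/5 - 242) = 21492 - √(-250 + √115/5)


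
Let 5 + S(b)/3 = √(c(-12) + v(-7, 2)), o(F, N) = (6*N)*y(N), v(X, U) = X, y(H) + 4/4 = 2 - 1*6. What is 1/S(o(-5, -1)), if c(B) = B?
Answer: -5/132 - I*√19/132 ≈ -0.037879 - 0.033022*I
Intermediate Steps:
y(H) = -5 (y(H) = -1 + (2 - 1*6) = -1 + (2 - 6) = -1 - 4 = -5)
o(F, N) = -30*N (o(F, N) = (6*N)*(-5) = -30*N)
S(b) = -15 + 3*I*√19 (S(b) = -15 + 3*√(-12 - 7) = -15 + 3*√(-19) = -15 + 3*(I*√19) = -15 + 3*I*√19)
1/S(o(-5, -1)) = 1/(-15 + 3*I*√19)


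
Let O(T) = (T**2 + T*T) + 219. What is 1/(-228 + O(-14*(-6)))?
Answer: 1/14103 ≈ 7.0907e-5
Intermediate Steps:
O(T) = 219 + 2*T**2 (O(T) = (T**2 + T**2) + 219 = 2*T**2 + 219 = 219 + 2*T**2)
1/(-228 + O(-14*(-6))) = 1/(-228 + (219 + 2*(-14*(-6))**2)) = 1/(-228 + (219 + 2*84**2)) = 1/(-228 + (219 + 2*7056)) = 1/(-228 + (219 + 14112)) = 1/(-228 + 14331) = 1/14103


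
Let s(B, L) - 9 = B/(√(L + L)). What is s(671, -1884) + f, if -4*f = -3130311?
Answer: 3130347/4 - 671*I*√942/1884 ≈ 7.8259e+5 - 10.931*I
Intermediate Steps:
f = 3130311/4 (f = -¼*(-3130311) = 3130311/4 ≈ 7.8258e+5)
s(B, L) = 9 + B*√2/(2*√L) (s(B, L) = 9 + B/(√(L + L)) = 9 + B/(√(2*L)) = 9 + B/((√2*√L)) = 9 + B*(√2/(2*√L)) = 9 + B*√2/(2*√L))
s(671, -1884) + f = (9 + (½)*671*√2/√(-1884)) + 3130311/4 = (9 + (½)*671*√2*(-I*√471/942)) + 3130311/4 = (9 - 671*I*√942/1884) + 3130311/4 = 3130347/4 - 671*I*√942/1884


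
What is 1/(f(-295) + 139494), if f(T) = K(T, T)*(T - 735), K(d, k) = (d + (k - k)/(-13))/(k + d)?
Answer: 1/138979 ≈ 7.1953e-6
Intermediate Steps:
K(d, k) = d/(d + k) (K(d, k) = (d + 0*(-1/13))/(d + k) = (d + 0)/(d + k) = d/(d + k))
f(T) = -735/2 + T/2 (f(T) = (T/(T + T))*(T - 735) = (T/((2*T)))*(-735 + T) = (T*(1/(2*T)))*(-735 + T) = (-735 + T)/2 = -735/2 + T/2)
1/(f(-295) + 139494) = 1/((-735/2 + (½)*(-295)) + 139494) = 1/((-735/2 - 295/2) + 139494) = 1/(-515 + 139494) = 1/138979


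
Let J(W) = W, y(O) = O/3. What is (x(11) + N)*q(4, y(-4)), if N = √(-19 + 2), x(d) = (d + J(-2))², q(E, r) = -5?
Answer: -405 - 5*I*√17 ≈ -405.0 - 20.616*I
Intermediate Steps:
y(O) = O/3 (y(O) = O*(⅓) = O/3)
x(d) = (-2 + d)² (x(d) = (d - 2)² = (-2 + d)²)
N = I*√17 (N = √(-17) = I*√17 ≈ 4.1231*I)
(x(11) + N)*q(4, y(-4)) = ((-2 + 11)² + I*√17)*(-5) = (9² + I*√17)*(-5) = (81 + I*√17)*(-5) = -405 - 5*I*√17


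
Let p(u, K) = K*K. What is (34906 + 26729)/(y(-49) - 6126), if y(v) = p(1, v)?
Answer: -12327/745 ≈ -16.546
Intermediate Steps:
p(u, K) = K²
y(v) = v²
(34906 + 26729)/(y(-49) - 6126) = (34906 + 26729)/((-49)² - 6126) = 61635/(2401 - 6126) = 61635/(-3725) = 61635*(-1/3725) = -12327/745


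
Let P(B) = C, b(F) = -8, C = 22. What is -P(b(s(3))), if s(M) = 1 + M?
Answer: -22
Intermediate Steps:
P(B) = 22
-P(b(s(3))) = -1*22 = -22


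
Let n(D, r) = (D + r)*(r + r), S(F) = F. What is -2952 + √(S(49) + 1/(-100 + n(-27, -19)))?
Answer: -2952 + √8317559/412 ≈ -2945.0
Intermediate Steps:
n(D, r) = 2*r*(D + r) (n(D, r) = (D + r)*(2*r) = 2*r*(D + r))
-2952 + √(S(49) + 1/(-100 + n(-27, -19))) = -2952 + √(49 + 1/(-100 + 2*(-19)*(-27 - 19))) = -2952 + √(49 + 1/(-100 + 2*(-19)*(-46))) = -2952 + √(49 + 1/(-100 + 1748)) = -2952 + √(49 + 1/1648) = -2952 + √(80753/1648) = -2952 + √8317559/412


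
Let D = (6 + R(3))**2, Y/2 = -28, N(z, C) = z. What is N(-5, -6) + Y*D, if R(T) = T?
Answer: -4541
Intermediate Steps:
Y = -56 (Y = 2*(-28) = -56)
D = 81 (D = (6 + 3)**2 = 9**2 = 81)
N(-5, -6) + Y*D = -5 - 56*81 = -5 - 4536 = -4541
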